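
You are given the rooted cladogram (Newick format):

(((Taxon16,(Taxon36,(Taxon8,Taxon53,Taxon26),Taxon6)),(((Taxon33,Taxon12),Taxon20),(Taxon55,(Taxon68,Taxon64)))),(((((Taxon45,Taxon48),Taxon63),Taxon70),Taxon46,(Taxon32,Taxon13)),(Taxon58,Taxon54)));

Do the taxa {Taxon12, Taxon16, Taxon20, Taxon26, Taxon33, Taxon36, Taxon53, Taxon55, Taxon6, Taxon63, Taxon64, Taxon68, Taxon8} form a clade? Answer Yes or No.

The MRCA of the listed taxa is the root, so the smallest clade containing them is the whole tree.
That clade also contains Taxon13, Taxon32, Taxon45, Taxon46, Taxon48, Taxon54, Taxon58, Taxon70, which are not in the proposed group, so the group is not monophyletic.

No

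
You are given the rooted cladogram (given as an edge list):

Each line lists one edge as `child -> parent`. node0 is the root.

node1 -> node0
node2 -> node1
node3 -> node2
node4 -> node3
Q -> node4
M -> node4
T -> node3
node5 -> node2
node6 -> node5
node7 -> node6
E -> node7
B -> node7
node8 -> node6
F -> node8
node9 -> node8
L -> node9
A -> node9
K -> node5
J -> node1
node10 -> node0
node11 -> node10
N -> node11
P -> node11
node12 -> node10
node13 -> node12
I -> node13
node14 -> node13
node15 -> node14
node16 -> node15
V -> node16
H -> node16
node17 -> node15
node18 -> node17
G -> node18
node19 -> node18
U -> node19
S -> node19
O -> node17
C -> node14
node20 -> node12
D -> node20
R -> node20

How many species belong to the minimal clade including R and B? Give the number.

The MRCA of R and B is the root, so the clade is the entire tree.
That clade contains 22 terminal taxa: A, B, C, D, E, F, G, H, I, J, K, L, M, N, O, P, Q, R, S, T, U, V.

22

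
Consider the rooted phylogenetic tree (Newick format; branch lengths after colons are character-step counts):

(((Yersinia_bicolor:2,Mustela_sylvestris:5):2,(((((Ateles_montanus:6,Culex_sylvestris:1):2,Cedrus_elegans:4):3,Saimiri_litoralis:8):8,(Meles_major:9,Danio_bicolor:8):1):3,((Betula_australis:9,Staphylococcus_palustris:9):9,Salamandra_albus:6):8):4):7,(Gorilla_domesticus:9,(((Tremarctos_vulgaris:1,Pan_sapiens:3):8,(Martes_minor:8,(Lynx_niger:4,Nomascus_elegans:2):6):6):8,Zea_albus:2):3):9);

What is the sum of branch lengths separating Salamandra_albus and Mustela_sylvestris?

25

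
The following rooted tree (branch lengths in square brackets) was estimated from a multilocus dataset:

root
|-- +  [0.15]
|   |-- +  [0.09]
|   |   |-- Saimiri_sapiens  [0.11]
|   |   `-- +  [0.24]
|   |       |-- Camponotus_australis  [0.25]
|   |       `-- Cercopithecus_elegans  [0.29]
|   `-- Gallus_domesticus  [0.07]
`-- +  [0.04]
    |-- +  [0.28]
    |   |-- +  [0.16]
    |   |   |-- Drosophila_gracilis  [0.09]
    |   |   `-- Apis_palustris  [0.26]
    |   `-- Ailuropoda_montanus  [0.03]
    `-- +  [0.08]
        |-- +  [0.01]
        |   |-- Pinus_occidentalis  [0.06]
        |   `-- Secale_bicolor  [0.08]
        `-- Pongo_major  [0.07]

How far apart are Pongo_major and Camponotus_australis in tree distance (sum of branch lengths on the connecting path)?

The path runs Pongo_major → … → MRCA → … → Camponotus_australis; the MRCA is the root of the tree.
Branch lengths along that path: 0.07 + 0.08 + 0.04 + 0.15 + 0.09 + 0.24 + 0.25 = 0.92.

0.92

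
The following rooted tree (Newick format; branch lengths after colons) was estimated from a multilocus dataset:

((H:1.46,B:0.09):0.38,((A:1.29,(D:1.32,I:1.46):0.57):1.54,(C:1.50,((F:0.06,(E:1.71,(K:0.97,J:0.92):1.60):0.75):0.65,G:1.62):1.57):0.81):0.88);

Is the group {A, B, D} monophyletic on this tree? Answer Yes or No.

The MRCA of the listed taxa is the root, so the smallest clade containing them is the whole tree.
That clade also contains C, E, F, G, H, I, J, K, which are not in the proposed group, so the group is not monophyletic.

No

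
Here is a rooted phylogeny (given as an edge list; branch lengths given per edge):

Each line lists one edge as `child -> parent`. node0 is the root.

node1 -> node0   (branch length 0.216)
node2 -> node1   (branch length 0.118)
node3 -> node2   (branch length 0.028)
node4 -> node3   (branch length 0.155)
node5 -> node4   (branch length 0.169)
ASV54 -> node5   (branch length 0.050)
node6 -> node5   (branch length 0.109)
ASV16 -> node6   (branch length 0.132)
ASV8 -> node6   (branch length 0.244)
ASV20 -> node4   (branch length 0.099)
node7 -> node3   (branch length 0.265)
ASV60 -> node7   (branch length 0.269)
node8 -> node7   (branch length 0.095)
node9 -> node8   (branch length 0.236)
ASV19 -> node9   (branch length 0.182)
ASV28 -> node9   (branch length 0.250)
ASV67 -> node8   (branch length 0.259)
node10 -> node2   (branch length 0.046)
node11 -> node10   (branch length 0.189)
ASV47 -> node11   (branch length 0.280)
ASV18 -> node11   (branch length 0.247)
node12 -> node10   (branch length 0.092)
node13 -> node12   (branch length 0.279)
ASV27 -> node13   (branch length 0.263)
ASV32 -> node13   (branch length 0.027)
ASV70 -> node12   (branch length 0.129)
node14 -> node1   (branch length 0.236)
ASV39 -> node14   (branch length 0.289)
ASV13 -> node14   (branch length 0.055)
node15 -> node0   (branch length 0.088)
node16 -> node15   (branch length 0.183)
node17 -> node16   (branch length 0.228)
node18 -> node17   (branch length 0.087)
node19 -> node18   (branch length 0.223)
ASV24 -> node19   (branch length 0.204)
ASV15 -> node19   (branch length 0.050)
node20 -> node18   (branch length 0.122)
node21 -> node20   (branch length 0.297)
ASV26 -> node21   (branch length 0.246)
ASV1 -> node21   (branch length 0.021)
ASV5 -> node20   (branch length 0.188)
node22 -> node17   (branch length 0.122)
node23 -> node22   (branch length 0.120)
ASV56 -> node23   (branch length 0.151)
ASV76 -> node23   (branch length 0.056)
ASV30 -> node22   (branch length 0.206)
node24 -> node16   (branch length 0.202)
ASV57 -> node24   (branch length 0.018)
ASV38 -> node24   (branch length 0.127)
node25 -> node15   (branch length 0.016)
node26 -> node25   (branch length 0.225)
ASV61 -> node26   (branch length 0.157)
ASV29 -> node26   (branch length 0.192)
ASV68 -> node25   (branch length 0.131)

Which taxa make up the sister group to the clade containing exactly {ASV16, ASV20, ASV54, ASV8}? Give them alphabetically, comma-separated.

The clade containing exactly {ASV16, ASV20, ASV54, ASV8} attaches to the tree at the node subtending (((ASV54,(ASV16,ASV8)),ASV20),(ASV60,((ASV19,ASV28),ASV67))).
The other lineage descending from that same node — the sister group — is (ASV60,((ASV19,ASV28),ASV67)); its 4 tips in alphabetical order are the answer.

ASV19, ASV28, ASV60, ASV67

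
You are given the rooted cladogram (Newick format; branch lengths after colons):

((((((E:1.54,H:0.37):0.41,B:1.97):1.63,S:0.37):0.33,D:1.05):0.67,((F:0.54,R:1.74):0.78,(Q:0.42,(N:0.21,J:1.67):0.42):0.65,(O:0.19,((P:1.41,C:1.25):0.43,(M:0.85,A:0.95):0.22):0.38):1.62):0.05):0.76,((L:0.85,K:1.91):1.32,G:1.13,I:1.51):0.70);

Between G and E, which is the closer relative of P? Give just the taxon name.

E

The MRCA of P and E subtends (((((E,H),B),S),D),((F,R),(Q,(N,J)),(O,((P,C),(M,A))))) (15 taxa).
The MRCA of P and G is the root, subtending the entire tree (19 taxa).
The first is nested inside the second, so P shares a more recent common ancestor with E.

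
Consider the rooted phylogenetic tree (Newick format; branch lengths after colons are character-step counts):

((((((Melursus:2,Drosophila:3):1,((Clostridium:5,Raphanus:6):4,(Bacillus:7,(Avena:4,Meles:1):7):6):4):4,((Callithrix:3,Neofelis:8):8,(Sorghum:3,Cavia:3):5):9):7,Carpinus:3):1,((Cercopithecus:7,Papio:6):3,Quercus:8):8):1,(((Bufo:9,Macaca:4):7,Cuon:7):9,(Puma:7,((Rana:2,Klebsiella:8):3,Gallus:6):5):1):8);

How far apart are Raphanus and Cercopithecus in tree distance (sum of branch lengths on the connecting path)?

The path runs Raphanus → … → MRCA → … → Cercopithecus; the MRCA is the node subtending (((((Melursus,Drosophila),((Clostridium,Raphanus),(Bacillus,(Avena,Meles)))),((Callithrix,Neofelis),(Sorghum,Cavia))),Carpinus),((Cercopithecus,Papio),Quercus)).
Branch lengths along that path: 6 + 4 + 4 + 4 + 7 + 1 + 8 + 3 + 7 = 44.

44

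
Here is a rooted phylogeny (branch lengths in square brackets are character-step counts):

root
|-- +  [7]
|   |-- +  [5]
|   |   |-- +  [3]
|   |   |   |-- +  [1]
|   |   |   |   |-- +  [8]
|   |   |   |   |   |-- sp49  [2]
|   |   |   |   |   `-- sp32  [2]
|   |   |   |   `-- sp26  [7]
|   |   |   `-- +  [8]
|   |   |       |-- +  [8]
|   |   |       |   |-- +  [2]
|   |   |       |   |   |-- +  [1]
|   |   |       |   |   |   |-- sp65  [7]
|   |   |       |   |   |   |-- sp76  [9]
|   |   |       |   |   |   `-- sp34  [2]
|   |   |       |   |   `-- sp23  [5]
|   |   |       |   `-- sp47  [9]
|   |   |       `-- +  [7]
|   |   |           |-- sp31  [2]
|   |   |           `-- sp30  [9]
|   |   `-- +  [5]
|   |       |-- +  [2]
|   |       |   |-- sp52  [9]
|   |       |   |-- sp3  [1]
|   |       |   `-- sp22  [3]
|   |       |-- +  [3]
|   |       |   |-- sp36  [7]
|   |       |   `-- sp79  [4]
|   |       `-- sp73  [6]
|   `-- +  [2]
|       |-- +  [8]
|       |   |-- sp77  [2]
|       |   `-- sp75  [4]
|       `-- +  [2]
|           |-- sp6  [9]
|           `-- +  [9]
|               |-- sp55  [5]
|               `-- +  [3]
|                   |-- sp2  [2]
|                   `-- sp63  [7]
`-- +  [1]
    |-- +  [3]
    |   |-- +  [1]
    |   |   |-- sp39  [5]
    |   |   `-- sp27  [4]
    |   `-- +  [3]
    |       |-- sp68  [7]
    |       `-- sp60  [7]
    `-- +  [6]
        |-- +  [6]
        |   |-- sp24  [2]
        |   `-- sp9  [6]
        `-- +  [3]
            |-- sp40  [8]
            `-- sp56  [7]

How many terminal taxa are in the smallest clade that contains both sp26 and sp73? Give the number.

16

The MRCA of sp26 and sp73 is the node subtending ((((sp49,sp32),sp26),((((sp65,sp76,sp34),sp23),sp47),(sp31,sp30))),((sp52,sp3,sp22),(sp36,sp79),sp73)).
That clade contains 16 terminal taxa: sp22, sp23, sp26, sp3, sp30, sp31, sp32, sp34, sp36, sp47, sp49, sp52, sp65, sp73, sp76, sp79.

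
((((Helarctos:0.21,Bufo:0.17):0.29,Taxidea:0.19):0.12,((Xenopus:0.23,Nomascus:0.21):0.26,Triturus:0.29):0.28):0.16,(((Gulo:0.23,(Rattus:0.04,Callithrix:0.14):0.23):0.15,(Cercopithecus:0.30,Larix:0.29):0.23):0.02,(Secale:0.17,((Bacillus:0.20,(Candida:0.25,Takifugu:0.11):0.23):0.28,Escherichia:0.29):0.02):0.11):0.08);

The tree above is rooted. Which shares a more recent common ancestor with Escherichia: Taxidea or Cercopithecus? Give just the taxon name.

The MRCA of Escherichia and Cercopithecus subtends (((Gulo,(Rattus,Callithrix)),(Cercopithecus,Larix)),(Secale,((Bacillus,(Candida,Takifugu)),Escherichia))) (10 taxa).
The MRCA of Escherichia and Taxidea is the root, subtending the entire tree (16 taxa).
The first is nested inside the second, so Escherichia shares a more recent common ancestor with Cercopithecus.

Cercopithecus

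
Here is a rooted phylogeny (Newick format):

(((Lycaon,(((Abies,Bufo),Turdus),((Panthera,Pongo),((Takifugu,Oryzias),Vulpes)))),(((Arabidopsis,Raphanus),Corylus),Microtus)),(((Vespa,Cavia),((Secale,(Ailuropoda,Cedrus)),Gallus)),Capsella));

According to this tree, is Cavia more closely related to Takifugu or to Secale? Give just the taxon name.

The MRCA of Cavia and Secale subtends ((Vespa,Cavia),((Secale,(Ailuropoda,Cedrus)),Gallus)) (6 taxa).
The MRCA of Cavia and Takifugu is the root, subtending the entire tree (20 taxa).
The first is nested inside the second, so Cavia shares a more recent common ancestor with Secale.

Secale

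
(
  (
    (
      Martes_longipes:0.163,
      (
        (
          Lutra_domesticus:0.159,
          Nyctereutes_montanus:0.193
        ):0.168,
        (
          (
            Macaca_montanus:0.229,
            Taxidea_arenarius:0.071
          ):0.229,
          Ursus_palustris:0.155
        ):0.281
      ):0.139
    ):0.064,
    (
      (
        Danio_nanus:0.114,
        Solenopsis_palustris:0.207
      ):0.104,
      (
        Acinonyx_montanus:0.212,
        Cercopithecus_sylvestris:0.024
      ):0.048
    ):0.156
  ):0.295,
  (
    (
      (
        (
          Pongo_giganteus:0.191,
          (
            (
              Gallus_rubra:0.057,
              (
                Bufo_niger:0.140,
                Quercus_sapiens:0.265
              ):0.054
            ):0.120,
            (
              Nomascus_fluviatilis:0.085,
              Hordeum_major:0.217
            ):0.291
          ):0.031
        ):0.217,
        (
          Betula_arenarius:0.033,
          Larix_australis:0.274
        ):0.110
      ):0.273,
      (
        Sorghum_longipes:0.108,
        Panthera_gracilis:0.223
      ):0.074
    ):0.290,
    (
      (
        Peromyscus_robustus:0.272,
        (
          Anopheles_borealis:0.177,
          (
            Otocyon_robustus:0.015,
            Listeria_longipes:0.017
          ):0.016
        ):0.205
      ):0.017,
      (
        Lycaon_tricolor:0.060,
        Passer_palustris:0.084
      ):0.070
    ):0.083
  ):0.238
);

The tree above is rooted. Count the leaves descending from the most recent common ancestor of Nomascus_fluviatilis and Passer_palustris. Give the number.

The MRCA of Nomascus_fluviatilis and Passer_palustris is the node subtending ((((Pongo_giganteus,((Gallus_rubra,(Bufo_niger,Quercus_sapiens)),(Nomascus_fluviatilis,Hordeum_major))),(Betula_arenarius,Larix_australis)),(Sorghum_longipes,Panthera_gracilis)),((Peromyscus_robustus,(Anopheles_borealis,(Otocyon_robustus,Listeria_longipes))),(Lycaon_tricolor,Passer_palustris))).
That clade contains 16 terminal taxa: Anopheles_borealis, Betula_arenarius, Bufo_niger, Gallus_rubra, Hordeum_major, Larix_australis, Listeria_longipes, Lycaon_tricolor, Nomascus_fluviatilis, Otocyon_robustus, Panthera_gracilis, Passer_palustris, Peromyscus_robustus, Pongo_giganteus, Quercus_sapiens, Sorghum_longipes.

16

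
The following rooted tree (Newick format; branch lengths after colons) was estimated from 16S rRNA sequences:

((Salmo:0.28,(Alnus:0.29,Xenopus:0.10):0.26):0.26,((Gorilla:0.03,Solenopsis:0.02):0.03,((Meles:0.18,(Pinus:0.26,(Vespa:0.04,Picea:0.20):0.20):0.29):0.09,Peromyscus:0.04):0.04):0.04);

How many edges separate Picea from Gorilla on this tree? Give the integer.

7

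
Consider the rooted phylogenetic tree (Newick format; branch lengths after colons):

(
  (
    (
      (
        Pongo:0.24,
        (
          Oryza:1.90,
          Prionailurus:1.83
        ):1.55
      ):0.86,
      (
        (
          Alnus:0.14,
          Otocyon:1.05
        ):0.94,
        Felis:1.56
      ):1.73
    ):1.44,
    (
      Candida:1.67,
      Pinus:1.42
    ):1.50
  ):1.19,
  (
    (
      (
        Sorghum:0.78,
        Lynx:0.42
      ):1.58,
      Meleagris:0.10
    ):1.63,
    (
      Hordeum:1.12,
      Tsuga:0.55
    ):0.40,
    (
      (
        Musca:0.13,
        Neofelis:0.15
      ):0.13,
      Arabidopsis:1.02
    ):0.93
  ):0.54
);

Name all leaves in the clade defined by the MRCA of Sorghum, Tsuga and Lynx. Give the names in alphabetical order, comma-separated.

Arabidopsis, Hordeum, Lynx, Meleagris, Musca, Neofelis, Sorghum, Tsuga

Tracing Sorghum: it sits inside (Sorghum,Lynx).
Tracing Tsuga: it sits inside (Hordeum,Tsuga).
Tracing Lynx: it sits inside (Sorghum,Lynx).
The smallest clade enclosing all 3 is (((Sorghum,Lynx),Meleagris),(Hordeum,Tsuga),((Musca,Neofelis),Arabidopsis)); the answer is its 8 terminal taxa in alphabetical order.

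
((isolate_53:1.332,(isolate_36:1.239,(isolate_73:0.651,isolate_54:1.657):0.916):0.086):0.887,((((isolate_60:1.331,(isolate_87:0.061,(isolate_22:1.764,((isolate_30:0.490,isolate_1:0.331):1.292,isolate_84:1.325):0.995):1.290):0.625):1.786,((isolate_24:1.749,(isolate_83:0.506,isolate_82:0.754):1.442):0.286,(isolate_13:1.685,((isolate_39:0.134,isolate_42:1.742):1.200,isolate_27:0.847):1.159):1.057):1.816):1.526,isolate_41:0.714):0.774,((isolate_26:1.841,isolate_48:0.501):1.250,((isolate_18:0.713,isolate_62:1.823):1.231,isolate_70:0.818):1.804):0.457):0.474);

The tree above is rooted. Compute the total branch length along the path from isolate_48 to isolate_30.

10.986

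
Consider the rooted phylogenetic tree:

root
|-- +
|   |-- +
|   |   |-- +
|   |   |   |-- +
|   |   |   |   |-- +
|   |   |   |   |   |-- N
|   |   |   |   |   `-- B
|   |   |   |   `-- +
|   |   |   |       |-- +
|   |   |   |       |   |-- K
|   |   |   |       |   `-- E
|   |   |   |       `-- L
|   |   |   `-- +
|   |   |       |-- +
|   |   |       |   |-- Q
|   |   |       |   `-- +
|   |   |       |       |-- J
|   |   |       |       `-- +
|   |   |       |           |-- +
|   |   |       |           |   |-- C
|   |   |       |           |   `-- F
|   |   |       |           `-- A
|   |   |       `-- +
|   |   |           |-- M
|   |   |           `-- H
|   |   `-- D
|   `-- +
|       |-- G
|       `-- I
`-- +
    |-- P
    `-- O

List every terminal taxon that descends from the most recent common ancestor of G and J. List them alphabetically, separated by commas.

Tracing G: it sits inside (G,I).
Tracing J: it sits inside (J,((C,F),A)).
The smallest clade enclosing both is (((((N,B),((K,E),L)),((Q,(J,((C,F),A))),(M,H))),D),(G,I)); the answer is its 15 terminal taxa in alphabetical order.

A, B, C, D, E, F, G, H, I, J, K, L, M, N, Q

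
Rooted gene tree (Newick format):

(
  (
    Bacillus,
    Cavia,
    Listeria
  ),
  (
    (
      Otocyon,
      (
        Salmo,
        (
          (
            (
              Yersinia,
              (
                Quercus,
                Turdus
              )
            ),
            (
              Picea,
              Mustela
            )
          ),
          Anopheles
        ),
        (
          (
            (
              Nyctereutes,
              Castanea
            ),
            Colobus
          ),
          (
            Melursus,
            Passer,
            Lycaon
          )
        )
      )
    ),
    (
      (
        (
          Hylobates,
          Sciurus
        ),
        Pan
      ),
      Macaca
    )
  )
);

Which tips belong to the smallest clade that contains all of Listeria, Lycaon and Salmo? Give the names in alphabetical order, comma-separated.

Anopheles, Bacillus, Castanea, Cavia, Colobus, Hylobates, Listeria, Lycaon, Macaca, Melursus, Mustela, Nyctereutes, Otocyon, Pan, Passer, Picea, Quercus, Salmo, Sciurus, Turdus, Yersinia

Tracing Listeria: it sits inside (Bacillus,Cavia,Listeria).
Tracing Lycaon: it sits inside (Melursus,Passer,Lycaon).
Tracing Salmo: it sits inside (Salmo,(((Yersinia,(Quercus,Turdus)),(Picea,Mustela)),Anopheles),(((Nyctereutes,Castanea),Colobus),(Melursus,Passer,Lycaon))).
The smallest clade enclosing all 3 is the whole tree (their MRCA is the root), so the answer is all 21 tips in alphabetical order.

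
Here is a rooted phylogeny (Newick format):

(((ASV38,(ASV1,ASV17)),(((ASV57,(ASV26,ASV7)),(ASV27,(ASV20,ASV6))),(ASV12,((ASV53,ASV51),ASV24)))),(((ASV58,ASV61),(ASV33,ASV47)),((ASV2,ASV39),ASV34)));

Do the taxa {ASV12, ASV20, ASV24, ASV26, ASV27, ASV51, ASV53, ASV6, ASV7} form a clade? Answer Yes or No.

The MRCA of the listed taxa subtends (((ASV57,(ASV26,ASV7)),(ASV27,(ASV20,ASV6))),(ASV12,((ASV53,ASV51),ASV24))).
That clade also contains ASV57, which is not in the proposed group, so the group is not monophyletic.

No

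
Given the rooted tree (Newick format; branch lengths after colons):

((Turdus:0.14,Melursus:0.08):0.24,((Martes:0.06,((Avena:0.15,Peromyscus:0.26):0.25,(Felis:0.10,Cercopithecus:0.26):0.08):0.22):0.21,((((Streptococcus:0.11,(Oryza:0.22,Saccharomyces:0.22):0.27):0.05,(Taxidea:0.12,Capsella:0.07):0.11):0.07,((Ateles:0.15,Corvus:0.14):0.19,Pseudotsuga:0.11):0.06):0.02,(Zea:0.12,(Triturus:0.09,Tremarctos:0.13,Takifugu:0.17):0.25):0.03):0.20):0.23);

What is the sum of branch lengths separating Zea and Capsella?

0.42

The path runs Zea → … → MRCA → … → Capsella; the MRCA is the node subtending ((((Streptococcus,(Oryza,Saccharomyces)),(Taxidea,Capsella)),((Ateles,Corvus),Pseudotsuga)),(Zea,(Triturus,Tremarctos,Takifugu))).
Branch lengths along that path: 0.12 + 0.03 + 0.02 + 0.07 + 0.11 + 0.07 = 0.42.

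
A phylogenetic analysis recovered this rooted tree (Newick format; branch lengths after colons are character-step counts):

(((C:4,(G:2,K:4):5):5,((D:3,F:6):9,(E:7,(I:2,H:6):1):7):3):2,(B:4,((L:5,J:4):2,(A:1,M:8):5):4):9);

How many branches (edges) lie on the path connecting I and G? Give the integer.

7

The MRCA of I and G is the node subtending ((C,(G,K)),((D,F),(E,(I,H)))).
From I up to that node: 4 branches. From G up to the same node: 3 branches. Total: 4 + 3 = 7.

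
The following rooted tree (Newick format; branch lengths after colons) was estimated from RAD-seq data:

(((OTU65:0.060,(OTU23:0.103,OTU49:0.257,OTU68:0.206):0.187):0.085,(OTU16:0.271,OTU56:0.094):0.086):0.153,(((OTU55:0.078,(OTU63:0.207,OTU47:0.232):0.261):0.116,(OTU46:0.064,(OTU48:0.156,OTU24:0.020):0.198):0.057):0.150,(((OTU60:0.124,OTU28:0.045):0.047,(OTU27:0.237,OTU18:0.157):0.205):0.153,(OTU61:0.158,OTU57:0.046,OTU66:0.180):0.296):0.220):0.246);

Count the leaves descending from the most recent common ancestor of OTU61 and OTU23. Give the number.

The MRCA of OTU61 and OTU23 is the root, so the clade is the entire tree.
That clade contains 19 terminal taxa: OTU16, OTU18, OTU23, OTU24, OTU27, OTU28, OTU46, OTU47, OTU48, OTU49, OTU55, OTU56, OTU57, OTU60, OTU61, OTU63, OTU65, OTU66, OTU68.

19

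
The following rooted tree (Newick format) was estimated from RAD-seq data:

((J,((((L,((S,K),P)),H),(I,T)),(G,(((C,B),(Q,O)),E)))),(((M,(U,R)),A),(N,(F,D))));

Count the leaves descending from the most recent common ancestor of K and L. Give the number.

The MRCA of K and L is the node subtending (L,((S,K),P)).
That clade contains 4 terminal taxa: K, L, P, S.

4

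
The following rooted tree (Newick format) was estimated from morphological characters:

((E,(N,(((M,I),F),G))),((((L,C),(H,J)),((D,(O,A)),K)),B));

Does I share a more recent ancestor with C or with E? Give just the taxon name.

E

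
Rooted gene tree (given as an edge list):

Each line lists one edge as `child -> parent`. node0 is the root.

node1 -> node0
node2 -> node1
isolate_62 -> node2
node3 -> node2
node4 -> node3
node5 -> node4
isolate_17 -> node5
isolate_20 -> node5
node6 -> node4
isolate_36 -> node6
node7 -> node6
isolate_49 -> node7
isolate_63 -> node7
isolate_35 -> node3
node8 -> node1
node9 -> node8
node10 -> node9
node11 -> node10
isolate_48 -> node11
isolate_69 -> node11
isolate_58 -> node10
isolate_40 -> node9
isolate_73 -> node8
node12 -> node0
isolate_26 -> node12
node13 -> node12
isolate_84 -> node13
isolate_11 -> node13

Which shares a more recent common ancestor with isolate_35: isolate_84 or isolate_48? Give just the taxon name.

isolate_48

The MRCA of isolate_35 and isolate_48 subtends ((isolate_62,(((isolate_17,isolate_20),(isolate_36,(isolate_49,isolate_63))),isolate_35)),((((isolate_48,isolate_69),isolate_58),isolate_40),isolate_73)) (12 taxa).
The MRCA of isolate_35 and isolate_84 is the root, subtending the entire tree (15 taxa).
The first is nested inside the second, so isolate_35 shares a more recent common ancestor with isolate_48.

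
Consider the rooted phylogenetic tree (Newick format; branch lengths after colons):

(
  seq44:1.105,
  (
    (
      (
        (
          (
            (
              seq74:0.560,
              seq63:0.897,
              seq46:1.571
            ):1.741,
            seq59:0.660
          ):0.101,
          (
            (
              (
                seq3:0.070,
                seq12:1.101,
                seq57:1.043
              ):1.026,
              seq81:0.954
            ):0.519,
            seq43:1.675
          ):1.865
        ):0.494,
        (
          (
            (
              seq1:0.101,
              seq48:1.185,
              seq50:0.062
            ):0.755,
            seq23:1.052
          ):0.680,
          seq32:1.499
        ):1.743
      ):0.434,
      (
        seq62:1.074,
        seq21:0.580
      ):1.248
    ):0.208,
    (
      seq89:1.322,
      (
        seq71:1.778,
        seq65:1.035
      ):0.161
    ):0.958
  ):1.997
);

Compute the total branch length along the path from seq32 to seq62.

The path runs seq32 → … → MRCA → … → seq62; the MRCA is the node subtending (((((seq74,seq63,seq46),seq59),(((seq3,seq12,seq57),seq81),seq43)),(((seq1,seq48,seq50),seq23),seq32)),(seq62,seq21)).
Branch lengths along that path: 1.499 + 1.743 + 0.434 + 1.248 + 1.074 = 5.998.

5.998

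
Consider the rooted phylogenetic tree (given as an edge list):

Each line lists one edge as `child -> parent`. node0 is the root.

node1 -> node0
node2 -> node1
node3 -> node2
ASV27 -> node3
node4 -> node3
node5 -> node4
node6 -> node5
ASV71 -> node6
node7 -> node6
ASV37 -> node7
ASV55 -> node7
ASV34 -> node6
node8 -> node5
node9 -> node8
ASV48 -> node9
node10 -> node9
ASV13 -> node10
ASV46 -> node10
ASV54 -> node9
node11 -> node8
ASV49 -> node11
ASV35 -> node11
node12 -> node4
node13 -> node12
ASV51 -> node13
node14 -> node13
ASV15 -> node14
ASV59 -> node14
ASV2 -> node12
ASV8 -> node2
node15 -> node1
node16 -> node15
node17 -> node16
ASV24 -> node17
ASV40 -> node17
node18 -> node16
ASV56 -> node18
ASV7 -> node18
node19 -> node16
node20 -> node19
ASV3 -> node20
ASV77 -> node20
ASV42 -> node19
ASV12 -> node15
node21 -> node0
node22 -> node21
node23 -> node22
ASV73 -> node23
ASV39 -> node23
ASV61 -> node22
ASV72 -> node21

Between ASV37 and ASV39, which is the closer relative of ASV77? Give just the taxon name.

The MRCA of ASV77 and ASV37 subtends (((ASV27,(((ASV71,(ASV37,ASV55),ASV34),((ASV48,(ASV13,ASV46),ASV54),(ASV49,ASV35))),((ASV51,(ASV15,ASV59)),ASV2))),ASV8),(((ASV24,ASV40),(ASV56,ASV7),((ASV3,ASV77),ASV42)),ASV12)) (24 taxa).
The MRCA of ASV77 and ASV39 is the root, subtending the entire tree (28 taxa).
The first is nested inside the second, so ASV77 shares a more recent common ancestor with ASV37.

ASV37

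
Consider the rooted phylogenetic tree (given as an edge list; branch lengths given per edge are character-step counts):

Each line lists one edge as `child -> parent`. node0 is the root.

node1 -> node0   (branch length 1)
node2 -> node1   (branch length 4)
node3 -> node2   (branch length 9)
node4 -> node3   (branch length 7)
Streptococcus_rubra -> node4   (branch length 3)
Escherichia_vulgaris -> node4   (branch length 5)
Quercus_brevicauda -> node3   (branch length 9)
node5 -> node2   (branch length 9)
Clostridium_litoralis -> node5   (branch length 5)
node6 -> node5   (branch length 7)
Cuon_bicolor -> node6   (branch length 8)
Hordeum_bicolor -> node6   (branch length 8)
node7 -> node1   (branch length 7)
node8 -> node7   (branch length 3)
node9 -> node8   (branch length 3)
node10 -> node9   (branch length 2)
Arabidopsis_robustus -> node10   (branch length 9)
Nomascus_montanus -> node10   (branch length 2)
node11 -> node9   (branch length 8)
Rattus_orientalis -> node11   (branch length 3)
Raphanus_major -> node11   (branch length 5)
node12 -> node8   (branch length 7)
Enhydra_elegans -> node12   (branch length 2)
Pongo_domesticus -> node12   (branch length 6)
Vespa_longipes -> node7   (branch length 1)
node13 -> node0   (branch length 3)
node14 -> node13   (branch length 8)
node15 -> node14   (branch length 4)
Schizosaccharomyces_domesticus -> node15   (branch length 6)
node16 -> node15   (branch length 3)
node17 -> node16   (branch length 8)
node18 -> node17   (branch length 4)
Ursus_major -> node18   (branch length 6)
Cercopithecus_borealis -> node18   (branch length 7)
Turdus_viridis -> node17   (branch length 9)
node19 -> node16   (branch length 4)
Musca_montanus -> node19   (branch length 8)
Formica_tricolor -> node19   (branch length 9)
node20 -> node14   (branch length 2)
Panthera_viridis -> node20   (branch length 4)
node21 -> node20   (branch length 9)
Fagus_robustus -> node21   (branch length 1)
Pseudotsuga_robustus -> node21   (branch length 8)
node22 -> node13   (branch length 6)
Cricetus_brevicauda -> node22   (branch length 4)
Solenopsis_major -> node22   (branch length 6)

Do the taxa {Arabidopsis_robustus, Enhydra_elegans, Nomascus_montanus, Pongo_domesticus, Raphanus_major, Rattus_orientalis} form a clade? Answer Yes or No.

Yes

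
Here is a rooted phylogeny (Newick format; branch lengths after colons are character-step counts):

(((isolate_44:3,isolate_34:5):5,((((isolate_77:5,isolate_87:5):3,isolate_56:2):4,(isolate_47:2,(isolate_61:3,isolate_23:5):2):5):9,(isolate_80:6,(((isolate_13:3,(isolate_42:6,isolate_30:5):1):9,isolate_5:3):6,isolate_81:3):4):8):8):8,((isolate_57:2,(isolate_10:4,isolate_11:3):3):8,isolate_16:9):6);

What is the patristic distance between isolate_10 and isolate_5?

The path runs isolate_10 → … → MRCA → … → isolate_5; the MRCA is the root of the tree.
Branch lengths along that path: 4 + 3 + 8 + 6 + 8 + 8 + 8 + 4 + 6 + 3 = 58.

58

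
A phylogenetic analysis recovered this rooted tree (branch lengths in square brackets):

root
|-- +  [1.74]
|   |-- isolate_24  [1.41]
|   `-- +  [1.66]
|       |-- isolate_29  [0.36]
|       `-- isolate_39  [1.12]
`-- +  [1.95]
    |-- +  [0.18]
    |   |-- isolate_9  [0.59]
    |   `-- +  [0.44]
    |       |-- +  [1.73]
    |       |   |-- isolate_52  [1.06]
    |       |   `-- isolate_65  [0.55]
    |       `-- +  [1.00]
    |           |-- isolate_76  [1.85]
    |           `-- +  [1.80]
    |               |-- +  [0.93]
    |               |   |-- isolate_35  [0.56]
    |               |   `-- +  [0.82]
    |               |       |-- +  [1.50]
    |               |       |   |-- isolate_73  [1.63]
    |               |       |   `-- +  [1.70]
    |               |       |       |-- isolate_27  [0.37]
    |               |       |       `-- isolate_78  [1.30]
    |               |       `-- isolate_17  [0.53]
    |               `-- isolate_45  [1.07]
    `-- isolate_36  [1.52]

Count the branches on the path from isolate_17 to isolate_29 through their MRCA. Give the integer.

11

The MRCA of isolate_17 and isolate_29 is the root of the tree.
From isolate_17 up to that node: 8 branches. From isolate_29 up to the same node: 3 branches. Total: 8 + 3 = 11.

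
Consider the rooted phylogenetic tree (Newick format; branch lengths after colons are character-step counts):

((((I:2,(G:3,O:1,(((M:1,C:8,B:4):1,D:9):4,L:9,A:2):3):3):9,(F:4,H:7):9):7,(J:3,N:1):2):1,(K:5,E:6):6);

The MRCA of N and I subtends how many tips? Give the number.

The MRCA of N and I is the node subtending (((I,(G,O,(((M,C,B),D),L,A))),(F,H)),(J,N)).
That clade contains 13 terminal taxa: A, B, C, D, F, G, H, I, J, L, M, N, O.

13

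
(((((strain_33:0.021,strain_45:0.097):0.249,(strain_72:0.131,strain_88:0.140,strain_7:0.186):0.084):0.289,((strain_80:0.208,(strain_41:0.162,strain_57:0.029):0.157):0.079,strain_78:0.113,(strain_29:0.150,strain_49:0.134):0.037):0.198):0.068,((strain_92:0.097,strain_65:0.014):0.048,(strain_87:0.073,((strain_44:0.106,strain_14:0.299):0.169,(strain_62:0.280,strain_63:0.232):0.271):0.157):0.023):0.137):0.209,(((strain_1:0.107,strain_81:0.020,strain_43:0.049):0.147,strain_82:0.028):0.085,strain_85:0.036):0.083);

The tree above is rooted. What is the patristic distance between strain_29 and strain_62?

1.321

The path runs strain_29 → … → MRCA → … → strain_62; the MRCA is the node subtending ((((strain_33,strain_45),(strain_72,strain_88,strain_7)),((strain_80,(strain_41,strain_57)),strain_78,(strain_29,strain_49))),((strain_92,strain_65),(strain_87,((strain_44,strain_14),(strain_62,strain_63))))).
Branch lengths along that path: 0.150 + 0.037 + 0.198 + 0.068 + 0.137 + 0.023 + 0.157 + 0.271 + 0.280 = 1.321.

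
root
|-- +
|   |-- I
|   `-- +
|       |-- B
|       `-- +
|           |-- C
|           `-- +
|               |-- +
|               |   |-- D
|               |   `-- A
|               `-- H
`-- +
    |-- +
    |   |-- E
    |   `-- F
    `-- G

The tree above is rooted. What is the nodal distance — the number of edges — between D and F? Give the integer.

9

The MRCA of D and F is the root of the tree.
From D up to that node: 6 branches. From F up to the same node: 3 branches. Total: 6 + 3 = 9.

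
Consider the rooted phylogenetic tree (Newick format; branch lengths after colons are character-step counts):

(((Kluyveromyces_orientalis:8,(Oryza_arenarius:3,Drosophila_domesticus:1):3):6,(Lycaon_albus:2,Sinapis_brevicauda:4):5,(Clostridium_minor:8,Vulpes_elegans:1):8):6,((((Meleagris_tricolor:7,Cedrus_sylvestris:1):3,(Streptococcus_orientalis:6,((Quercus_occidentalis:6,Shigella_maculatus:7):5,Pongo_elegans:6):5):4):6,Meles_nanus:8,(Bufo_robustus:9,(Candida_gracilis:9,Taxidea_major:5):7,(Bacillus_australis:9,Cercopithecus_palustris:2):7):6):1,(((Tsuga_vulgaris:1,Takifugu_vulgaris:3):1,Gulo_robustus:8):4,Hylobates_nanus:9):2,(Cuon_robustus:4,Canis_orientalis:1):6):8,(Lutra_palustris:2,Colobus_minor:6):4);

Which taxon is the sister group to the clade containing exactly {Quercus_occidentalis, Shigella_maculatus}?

The clade containing exactly {Quercus_occidentalis, Shigella_maculatus} attaches to the tree at the node subtending ((Quercus_occidentalis,Shigella_maculatus),Pongo_elegans).
The other lineage descending from that same node — the sister group — is the single tip Pongo_elegans.

Pongo_elegans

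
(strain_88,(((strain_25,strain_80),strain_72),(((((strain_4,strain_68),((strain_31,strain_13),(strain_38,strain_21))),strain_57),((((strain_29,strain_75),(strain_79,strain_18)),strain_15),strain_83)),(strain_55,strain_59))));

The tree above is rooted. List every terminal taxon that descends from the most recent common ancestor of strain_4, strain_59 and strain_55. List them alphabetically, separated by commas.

strain_13, strain_15, strain_18, strain_21, strain_29, strain_31, strain_38, strain_4, strain_55, strain_57, strain_59, strain_68, strain_75, strain_79, strain_83

Tracing strain_4: it sits inside (strain_4,strain_68).
Tracing strain_59: it sits inside (strain_55,strain_59).
Tracing strain_55: it sits inside (strain_55,strain_59).
The smallest clade enclosing all 3 is (((((strain_4,strain_68),((strain_31,strain_13),(strain_38,strain_21))),strain_57),((((strain_29,strain_75),(strain_79,strain_18)),strain_15),strain_83)),(strain_55,strain_59)); the answer is its 15 terminal taxa in alphabetical order.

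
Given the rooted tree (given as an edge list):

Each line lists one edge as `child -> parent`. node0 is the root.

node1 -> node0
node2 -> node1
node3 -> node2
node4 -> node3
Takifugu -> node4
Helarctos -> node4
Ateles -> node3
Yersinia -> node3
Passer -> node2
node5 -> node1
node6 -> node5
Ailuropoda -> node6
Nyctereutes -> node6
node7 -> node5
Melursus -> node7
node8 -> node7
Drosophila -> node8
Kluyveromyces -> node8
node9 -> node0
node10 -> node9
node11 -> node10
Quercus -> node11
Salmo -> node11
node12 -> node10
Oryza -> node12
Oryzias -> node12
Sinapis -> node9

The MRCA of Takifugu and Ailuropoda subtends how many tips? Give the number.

10

The MRCA of Takifugu and Ailuropoda is the node subtending ((((Takifugu,Helarctos),Ateles,Yersinia),Passer),((Ailuropoda,Nyctereutes),(Melursus,(Drosophila,Kluyveromyces)))).
That clade contains 10 terminal taxa: Ailuropoda, Ateles, Drosophila, Helarctos, Kluyveromyces, Melursus, Nyctereutes, Passer, Takifugu, Yersinia.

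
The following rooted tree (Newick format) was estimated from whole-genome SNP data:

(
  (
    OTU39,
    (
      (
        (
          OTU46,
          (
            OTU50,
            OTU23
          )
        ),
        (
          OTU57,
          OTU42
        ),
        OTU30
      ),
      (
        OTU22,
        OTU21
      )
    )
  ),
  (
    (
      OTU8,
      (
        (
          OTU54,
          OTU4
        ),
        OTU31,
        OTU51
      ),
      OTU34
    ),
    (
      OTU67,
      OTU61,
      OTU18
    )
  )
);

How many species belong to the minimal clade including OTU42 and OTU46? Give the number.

6

The MRCA of OTU42 and OTU46 is the node subtending ((OTU46,(OTU50,OTU23)),(OTU57,OTU42),OTU30).
That clade contains 6 terminal taxa: OTU23, OTU30, OTU42, OTU46, OTU50, OTU57.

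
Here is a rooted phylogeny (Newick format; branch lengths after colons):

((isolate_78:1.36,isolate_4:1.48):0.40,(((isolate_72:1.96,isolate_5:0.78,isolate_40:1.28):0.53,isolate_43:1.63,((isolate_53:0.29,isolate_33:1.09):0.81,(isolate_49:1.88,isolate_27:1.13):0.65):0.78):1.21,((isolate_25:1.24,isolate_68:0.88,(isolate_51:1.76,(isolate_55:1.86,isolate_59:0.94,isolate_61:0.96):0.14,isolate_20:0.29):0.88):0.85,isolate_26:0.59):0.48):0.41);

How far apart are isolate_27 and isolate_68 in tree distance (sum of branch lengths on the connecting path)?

5.98

The path runs isolate_27 → … → MRCA → … → isolate_68; the MRCA is the node subtending (((isolate_72,isolate_5,isolate_40),isolate_43,((isolate_53,isolate_33),(isolate_49,isolate_27))),((isolate_25,isolate_68,(isolate_51,(isolate_55,isolate_59,isolate_61),isolate_20)),isolate_26)).
Branch lengths along that path: 1.13 + 0.65 + 0.78 + 1.21 + 0.48 + 0.85 + 0.88 = 5.98.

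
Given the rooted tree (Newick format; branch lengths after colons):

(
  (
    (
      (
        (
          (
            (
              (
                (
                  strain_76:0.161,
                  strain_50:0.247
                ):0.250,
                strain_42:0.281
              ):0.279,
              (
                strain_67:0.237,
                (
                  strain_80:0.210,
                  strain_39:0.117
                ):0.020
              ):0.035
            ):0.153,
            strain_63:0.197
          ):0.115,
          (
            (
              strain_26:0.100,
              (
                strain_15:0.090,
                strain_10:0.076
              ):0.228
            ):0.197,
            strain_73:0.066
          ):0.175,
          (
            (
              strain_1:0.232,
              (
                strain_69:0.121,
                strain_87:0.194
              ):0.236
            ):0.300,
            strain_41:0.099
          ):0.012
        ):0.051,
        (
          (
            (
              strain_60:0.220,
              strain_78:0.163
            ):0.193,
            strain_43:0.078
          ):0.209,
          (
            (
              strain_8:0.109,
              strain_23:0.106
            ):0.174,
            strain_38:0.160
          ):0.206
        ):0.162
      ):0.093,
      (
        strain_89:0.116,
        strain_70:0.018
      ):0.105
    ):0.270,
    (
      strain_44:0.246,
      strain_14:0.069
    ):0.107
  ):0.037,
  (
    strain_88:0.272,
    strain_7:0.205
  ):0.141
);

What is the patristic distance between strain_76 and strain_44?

1.725

The path runs strain_76 → … → MRCA → … → strain_44; the MRCA is the node subtending ((((((((strain_76,strain_50),strain_42),(strain_67,(strain_80,strain_39))),strain_63),((strain_26,(strain_15,strain_10)),strain_73),((strain_1,(strain_69,strain_87)),strain_41)),(((strain_60,strain_78),strain_43),((strain_8,strain_23),strain_38))),(strain_89,strain_70)),(strain_44,strain_14)).
Branch lengths along that path: 0.161 + 0.250 + 0.279 + 0.153 + 0.115 + 0.051 + 0.093 + 0.270 + 0.107 + 0.246 = 1.725.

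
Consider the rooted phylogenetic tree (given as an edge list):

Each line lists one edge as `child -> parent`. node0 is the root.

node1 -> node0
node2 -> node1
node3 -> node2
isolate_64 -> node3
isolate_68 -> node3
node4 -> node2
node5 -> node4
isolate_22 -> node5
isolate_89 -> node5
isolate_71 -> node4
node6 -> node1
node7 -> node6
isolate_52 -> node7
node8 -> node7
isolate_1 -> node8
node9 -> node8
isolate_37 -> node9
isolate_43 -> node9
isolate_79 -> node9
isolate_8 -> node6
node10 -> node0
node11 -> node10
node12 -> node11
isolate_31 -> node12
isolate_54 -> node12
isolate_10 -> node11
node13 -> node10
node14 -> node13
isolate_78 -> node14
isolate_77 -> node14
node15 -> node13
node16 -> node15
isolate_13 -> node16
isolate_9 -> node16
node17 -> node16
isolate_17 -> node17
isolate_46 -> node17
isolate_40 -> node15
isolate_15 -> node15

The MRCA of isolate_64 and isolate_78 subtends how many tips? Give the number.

The MRCA of isolate_64 and isolate_78 is the root, so the clade is the entire tree.
That clade contains 22 terminal taxa: isolate_1, isolate_10, isolate_13, isolate_15, isolate_17, isolate_22, isolate_31, isolate_37, isolate_40, isolate_43, isolate_46, isolate_52, isolate_54, isolate_64, isolate_68, isolate_71, isolate_77, isolate_78, isolate_79, isolate_8, isolate_89, isolate_9.

22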